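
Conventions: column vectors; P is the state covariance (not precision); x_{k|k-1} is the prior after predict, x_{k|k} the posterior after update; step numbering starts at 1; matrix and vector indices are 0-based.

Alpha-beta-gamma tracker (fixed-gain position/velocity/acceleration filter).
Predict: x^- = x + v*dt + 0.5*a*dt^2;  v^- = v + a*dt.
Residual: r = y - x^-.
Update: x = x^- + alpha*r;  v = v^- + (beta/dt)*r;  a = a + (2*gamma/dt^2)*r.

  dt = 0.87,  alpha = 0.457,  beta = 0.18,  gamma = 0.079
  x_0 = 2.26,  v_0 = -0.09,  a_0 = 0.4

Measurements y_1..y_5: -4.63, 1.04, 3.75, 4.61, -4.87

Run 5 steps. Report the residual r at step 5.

resid = -8.8341

step 1: x_pred=2.3331  r=-6.9631  x^+=-0.8490  v^+=-1.1826  a^+=-1.0535
step 2: x_pred=-2.2766  r=3.3166  x^+=-0.7609  v^+=-1.4130  a^+=-0.3612
step 3: x_pred=-2.1269  r=5.8769  x^+=0.5588  v^+=-0.5113  a^+=0.8656
step 4: x_pred=0.4416  r=4.1684  x^+=2.3465  v^+=1.1042  a^+=1.7357
step 5: x_pred=3.9641  r=-8.8341  x^+=-0.0731  v^+=0.7866  a^+=-0.1083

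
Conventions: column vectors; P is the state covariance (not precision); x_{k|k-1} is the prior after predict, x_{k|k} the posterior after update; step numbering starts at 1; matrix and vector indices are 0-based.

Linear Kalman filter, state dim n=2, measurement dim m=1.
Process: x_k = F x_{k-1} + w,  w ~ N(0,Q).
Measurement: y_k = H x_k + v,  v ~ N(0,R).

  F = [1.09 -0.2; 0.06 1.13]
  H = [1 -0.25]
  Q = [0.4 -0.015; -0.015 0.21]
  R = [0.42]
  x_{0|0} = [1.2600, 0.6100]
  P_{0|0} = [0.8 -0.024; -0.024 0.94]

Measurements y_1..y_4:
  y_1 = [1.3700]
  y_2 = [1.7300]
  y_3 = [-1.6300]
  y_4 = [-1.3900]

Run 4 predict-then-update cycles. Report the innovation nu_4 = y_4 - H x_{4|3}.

innov = [-0.2075]

step 1: x^-=[1.2514, 0.7649]  P^-=[1.3985 -0.2044; -0.2044 1.4099]  S=[2.0089]  K=[0.7216; -0.2772]  nu=[0.3098]  x^+=[1.4750, 0.6790]  P^+=[0.3524 0.1975; 0.1975 1.2555]
step 2: x^-=[1.4719, 0.8558]  P^-=[0.7829 -0.0349; -0.0349 1.8412]  S=[1.3354]  K=[0.5928; -0.3708]  nu=[0.4720]  x^+=[1.7517, 0.6808]  P^+=[0.3136 0.2587; 0.2587 1.6576]
step 3: x^-=[1.7732, 0.8744]  P^-=[0.7262 -0.0536; -0.0536 2.3628]  S=[1.3206]  K=[0.5600; -0.4879]  nu=[-3.1846]  x^+=[-0.0102, 2.4281]  P^+=[0.3120 0.3072; 0.3072 2.0485]
step 4: x^-=[-0.4967, 2.7431]  P^-=[0.7187 -0.0829; -0.0829 2.8685]  S=[1.3594]  K=[0.5439; -0.5885]  nu=[-0.2075]  x^+=[-0.6096, 2.8653]  P^+=[0.3165 0.3523; 0.3523 2.3977]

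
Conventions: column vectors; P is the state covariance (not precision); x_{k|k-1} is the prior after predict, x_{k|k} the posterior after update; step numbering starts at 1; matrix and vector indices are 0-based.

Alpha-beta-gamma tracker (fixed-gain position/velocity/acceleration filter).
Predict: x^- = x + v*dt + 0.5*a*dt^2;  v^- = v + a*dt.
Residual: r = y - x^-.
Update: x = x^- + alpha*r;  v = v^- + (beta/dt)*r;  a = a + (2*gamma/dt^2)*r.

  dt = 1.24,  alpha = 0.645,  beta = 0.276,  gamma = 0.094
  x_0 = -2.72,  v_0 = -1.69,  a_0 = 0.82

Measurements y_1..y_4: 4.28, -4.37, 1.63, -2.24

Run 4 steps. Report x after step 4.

x_post = 0.5020

step 1: x_pred=-4.1852  r=8.4652  x^+=1.2749  v^+=1.2110  a^+=1.8550
step 2: x_pred=4.2026  r=-8.5726  x^+=-1.3267  v^+=1.6031  a^+=0.8069
step 3: x_pred=1.2815  r=0.3485  x^+=1.5063  v^+=2.6812  a^+=0.8495
step 4: x_pred=5.4840  r=-7.7240  x^+=0.5020  v^+=2.0153  a^+=-0.0949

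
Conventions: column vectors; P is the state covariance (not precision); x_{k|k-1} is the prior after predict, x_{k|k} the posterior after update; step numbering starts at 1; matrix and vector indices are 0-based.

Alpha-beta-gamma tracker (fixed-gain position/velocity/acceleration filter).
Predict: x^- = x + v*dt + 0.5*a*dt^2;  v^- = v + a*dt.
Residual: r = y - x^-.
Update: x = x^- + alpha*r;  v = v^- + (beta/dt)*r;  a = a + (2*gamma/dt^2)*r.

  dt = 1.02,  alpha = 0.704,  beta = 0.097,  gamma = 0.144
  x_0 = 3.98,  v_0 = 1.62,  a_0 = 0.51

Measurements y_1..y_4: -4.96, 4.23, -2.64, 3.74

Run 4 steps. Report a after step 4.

a_post = 0.4555

step 1: x_pred=5.8977  r=-10.8577  x^+=-1.7461  v^+=1.1077  a^+=-2.4956
step 2: x_pred=-1.9145  r=6.1445  x^+=2.4112  v^+=-0.8535  a^+=-0.7947
step 3: x_pred=1.1272  r=-3.7672  x^+=-1.5249  v^+=-2.0224  a^+=-1.8375
step 4: x_pred=-4.5436  r=8.2836  x^+=1.2881  v^+=-3.1089  a^+=0.4555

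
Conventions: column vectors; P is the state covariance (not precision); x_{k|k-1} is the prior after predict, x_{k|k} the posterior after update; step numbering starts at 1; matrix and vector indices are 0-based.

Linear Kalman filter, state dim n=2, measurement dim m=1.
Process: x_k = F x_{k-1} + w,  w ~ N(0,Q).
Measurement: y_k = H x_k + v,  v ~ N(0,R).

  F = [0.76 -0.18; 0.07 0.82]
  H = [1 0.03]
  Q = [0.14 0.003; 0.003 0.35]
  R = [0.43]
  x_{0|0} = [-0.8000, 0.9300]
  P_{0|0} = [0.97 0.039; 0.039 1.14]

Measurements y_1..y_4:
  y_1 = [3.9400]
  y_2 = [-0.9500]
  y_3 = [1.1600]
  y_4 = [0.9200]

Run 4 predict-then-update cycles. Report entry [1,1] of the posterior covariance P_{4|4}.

P_post[1,1] = 0.9669

step 1: x^-=[-0.7754, 0.7066]  P^-=[0.7265 -0.0898; -0.0898 1.1258]  S=[1.1522]  K=[0.6282; -0.0487]  nu=[4.6942]  x^+=[2.1737, 0.4781]  P^+=[0.2718 -0.0546; -0.0546 1.1230]
step 2: x^-=[1.5660, 0.5442]  P^-=[0.3483 -0.1817; -0.1817 1.1002]  S=[0.7684]  K=[0.4462; -0.1934]  nu=[-2.5323]  x^+=[0.4361, 1.0341]  P^+=[0.1953 -0.1153; -0.1153 1.0714]
step 3: x^-=[0.1453, 0.8785]  P^-=[0.3191 -0.2152; -0.2152 1.0582]  S=[0.7371]  K=[0.4241; -0.2488]  nu=[0.9884]  x^+=[0.5645, 0.6325]  P^+=[0.1865 -0.1374; -0.1374 1.0125]
step 4: x^-=[0.3151, 0.5582]  P^-=[0.3181 -0.2204; -0.2204 1.0160]  S=[0.7358]  K=[0.4233; -0.2581]  nu=[0.5881]  x^+=[0.5641, 0.4064]  P^+=[0.1862 -0.1400; -0.1400 0.9669]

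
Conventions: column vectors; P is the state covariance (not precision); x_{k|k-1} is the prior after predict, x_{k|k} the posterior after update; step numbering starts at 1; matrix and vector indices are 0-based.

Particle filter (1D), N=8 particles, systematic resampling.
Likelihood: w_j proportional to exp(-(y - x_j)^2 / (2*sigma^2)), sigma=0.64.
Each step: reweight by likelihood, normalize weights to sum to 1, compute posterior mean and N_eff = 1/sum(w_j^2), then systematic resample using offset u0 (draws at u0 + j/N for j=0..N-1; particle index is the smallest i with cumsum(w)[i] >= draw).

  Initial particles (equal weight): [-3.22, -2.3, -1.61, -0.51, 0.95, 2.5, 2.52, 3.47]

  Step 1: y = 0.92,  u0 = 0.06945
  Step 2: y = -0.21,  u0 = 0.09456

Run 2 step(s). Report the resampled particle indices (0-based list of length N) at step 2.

resampled_idx = [0, 0, 0, 1, 2, 4, 5, 6]

step 1: w=[0.0000, 0.0000, 0.0003, 0.0702, 0.8512, 0.0405, 0.0374, 0.0003]  mean=0.9689  Neff=1.3651  idx=[3, 4, 4, 4, 4, 4, 4, 5]
step 2: w=[0.4356, 0.0941, 0.0941, 0.0941, 0.0941, 0.0941, 0.0941, 0.0001]  mean=0.3142  Neff=4.1185  idx=[0, 0, 0, 1, 2, 4, 5, 6]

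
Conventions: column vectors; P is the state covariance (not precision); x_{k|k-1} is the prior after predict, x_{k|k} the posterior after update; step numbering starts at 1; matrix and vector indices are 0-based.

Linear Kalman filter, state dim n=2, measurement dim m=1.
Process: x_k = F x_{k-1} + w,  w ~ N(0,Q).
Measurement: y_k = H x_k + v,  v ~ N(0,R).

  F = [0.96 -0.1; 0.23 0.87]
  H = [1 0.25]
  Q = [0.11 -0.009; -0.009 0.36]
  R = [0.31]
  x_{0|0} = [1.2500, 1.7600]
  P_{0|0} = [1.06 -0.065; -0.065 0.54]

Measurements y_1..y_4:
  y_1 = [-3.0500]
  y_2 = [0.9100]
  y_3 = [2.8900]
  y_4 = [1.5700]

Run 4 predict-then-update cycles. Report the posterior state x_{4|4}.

x_post = [1.0505, 0.9638]

step 1: x^-=[1.0240, 1.8187]  P^-=[1.1048 0.1253; 0.1253 0.7988]  S=[1.5273]  K=[0.7438; 0.2128]  nu=[-4.5287]  x^+=[-2.3446, 0.8551]  P^+=[0.2597 -0.1165; -0.1165 0.7296]
step 2: x^-=[-2.3363, 0.2047]  P^-=[0.3790 -0.1097; -0.1097 0.8794]  S=[0.6891]  K=[0.5102; 0.1598]  nu=[3.1952]  x^+=[-0.7062, 0.7154]  P^+=[0.1996 -0.1659; -0.1659 0.8618]
step 3: x^-=[-0.7495, 0.4599]  P^-=[0.3345 -0.1746; -0.1746 0.9565]  S=[0.6169]  K=[0.4714; 0.1045]  nu=[3.5245]  x^+=[0.9118, 0.8283]  P^+=[0.1974 -0.2050; -0.2050 0.9497]
step 4: x^-=[0.7925, 0.9303]  P^-=[0.3408 -0.2146; -0.2146 1.0072]  S=[0.6064]  K=[0.4735; 0.0614]  nu=[0.5449]  x^+=[1.0505, 0.9638]  P^+=[0.2048 -0.2322; -0.2322 1.0049]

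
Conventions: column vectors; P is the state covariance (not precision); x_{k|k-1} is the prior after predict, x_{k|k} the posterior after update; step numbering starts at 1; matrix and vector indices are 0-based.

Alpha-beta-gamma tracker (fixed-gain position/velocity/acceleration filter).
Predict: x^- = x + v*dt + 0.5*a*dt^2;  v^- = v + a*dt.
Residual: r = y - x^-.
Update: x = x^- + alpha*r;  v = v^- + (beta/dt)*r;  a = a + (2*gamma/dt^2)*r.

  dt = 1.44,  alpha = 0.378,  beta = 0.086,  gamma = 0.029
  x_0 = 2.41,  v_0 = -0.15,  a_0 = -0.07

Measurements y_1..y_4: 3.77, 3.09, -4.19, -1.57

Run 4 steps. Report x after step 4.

step 1: x_pred=2.1214  r=1.6486  x^+=2.7446  v^+=-0.1523  a^+=-0.0239
step 2: x_pred=2.5004  r=0.5896  x^+=2.7233  v^+=-0.1515  a^+=-0.0074
step 3: x_pred=2.4974  r=-6.6874  x^+=-0.0304  v^+=-0.5616  a^+=-0.1944
step 4: x_pred=-1.0407  r=-0.5293  x^+=-1.2408  v^+=-0.8732  a^+=-0.2093

x_post = -1.2408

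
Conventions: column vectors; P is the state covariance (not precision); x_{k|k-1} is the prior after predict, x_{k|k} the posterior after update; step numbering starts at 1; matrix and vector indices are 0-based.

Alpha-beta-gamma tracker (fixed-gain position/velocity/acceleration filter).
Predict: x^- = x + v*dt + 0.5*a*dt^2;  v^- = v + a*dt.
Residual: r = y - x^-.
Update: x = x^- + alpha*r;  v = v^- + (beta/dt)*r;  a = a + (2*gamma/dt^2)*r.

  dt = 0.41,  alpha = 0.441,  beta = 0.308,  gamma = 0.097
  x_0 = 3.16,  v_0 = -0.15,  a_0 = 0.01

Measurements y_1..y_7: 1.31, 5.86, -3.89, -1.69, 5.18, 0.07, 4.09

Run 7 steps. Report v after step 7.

v_post = 6.0870

step 1: x_pred=3.0993  r=-1.7893  x^+=2.3102  v^+=-1.4901  a^+=-2.0550
step 2: x_pred=1.5266  r=4.3334  x^+=3.4376  v^+=0.9227  a^+=2.9461
step 3: x_pred=4.0635  r=-7.9535  x^+=0.5560  v^+=-3.8443  a^+=-6.2329
step 4: x_pred=-1.5440  r=-0.1460  x^+=-1.6084  v^+=-6.5094  a^+=-6.4014
step 5: x_pred=-4.8153  r=9.9953  x^+=-0.4074  v^+=-1.6254  a^+=5.1339
step 6: x_pred=-0.6423  r=0.7123  x^+=-0.3282  v^+=1.0146  a^+=5.9559
step 7: x_pred=0.5884  r=3.5016  x^+=2.1326  v^+=6.0870  a^+=9.9970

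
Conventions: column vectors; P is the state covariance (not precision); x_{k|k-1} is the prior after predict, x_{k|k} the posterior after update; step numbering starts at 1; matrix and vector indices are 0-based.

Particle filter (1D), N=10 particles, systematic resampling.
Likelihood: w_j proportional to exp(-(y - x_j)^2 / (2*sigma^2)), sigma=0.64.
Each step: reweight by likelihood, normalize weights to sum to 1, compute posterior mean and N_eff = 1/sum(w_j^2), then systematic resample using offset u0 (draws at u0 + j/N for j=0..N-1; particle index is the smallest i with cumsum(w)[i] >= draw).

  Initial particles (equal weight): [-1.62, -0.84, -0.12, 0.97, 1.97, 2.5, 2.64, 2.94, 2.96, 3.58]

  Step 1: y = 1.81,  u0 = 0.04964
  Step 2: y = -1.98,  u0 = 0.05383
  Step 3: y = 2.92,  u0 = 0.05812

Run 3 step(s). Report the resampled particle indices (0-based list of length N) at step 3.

step 1: w=[0.0000, 0.0001, 0.0038, 0.1496, 0.3432, 0.1980, 0.1527, 0.0745, 0.0705, 0.0077]  mean=2.1741  Neff=4.6891  idx=[3, 3, 4, 4, 4, 5, 5, 6, 7, 8]
step 2: w=[0.4998, 0.4998, 0.0001, 0.0001, 0.0001, 0.0000, 0.0000, 0.0000, 0.0000, 0.0000]  mean=0.9703  Neff=2.0013  idx=[0, 0, 0, 0, 0, 1, 1, 1, 1, 1]
step 3: w=[0.1000, 0.1000, 0.1000, 0.1000, 0.1000, 0.1000, 0.1000, 0.1000, 0.1000, 0.1000]  mean=0.9700  Neff=10.0000  idx=[0, 1, 2, 3, 4, 5, 6, 7, 8, 9]

resampled_idx = [0, 1, 2, 3, 4, 5, 6, 7, 8, 9]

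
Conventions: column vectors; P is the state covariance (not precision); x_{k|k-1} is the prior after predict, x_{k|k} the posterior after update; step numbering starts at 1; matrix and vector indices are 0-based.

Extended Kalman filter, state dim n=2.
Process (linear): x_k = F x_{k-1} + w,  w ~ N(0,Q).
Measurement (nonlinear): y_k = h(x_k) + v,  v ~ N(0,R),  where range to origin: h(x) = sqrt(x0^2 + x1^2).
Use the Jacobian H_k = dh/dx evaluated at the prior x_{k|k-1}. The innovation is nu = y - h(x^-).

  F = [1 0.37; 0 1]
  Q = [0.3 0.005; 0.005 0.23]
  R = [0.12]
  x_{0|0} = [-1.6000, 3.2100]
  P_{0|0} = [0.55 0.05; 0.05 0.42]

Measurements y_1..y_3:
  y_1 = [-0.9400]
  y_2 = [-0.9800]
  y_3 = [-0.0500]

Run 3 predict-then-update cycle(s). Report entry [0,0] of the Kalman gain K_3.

step 1: x^-=[-0.4123, 3.2100]  P^-=[0.9445 0.2104; 0.2104 0.6500]  H_jac=[-0.1274 0.9919]  S=[0.7216]  K=[0.1224; 0.8563]  nu=[-4.1764]  x^+=[-0.9237, -0.3661]  P^+=[0.9337 0.1347; 0.1347 0.1209]
step 2: x^-=[-1.0592, -0.3661]  P^-=[1.3499 0.1845; 0.1845 0.3509]  H_jac=[-0.9451 -0.3267]  S=[1.4772]  K=[-0.9045; -0.1956]  nu=[-2.1007]  x^+=[0.8409, 0.0448]  P^+=[0.1414 -0.0769; -0.0769 0.2944]
step 3: x^-=[0.8574, 0.0448]  P^-=[0.4248 0.0370; 0.0370 0.5244]  H_jac=[0.9986 0.0522]  S=[0.5489]  K=[0.7763; 0.1172]  nu=[-0.9086]  x^+=[0.1521, -0.0616]  P^+=[0.0940 -0.0129; -0.0129 0.5168]

K[0,0] = 0.7763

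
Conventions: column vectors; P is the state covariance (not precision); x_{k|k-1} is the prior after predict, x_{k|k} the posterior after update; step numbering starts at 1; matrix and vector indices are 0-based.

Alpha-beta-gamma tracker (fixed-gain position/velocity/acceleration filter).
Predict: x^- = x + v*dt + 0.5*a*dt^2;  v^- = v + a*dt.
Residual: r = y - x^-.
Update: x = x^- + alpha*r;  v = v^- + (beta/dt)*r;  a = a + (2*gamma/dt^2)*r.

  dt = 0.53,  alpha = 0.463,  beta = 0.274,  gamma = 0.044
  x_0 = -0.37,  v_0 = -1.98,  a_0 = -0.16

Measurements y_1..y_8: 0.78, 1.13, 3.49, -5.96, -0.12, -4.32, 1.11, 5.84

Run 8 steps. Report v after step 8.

step 1: x_pred=-1.4419  r=2.2219  x^+=-0.4131  v^+=-0.9161  a^+=0.5361
step 2: x_pred=-0.8234  r=1.9534  x^+=0.0810  v^+=0.3779  a^+=1.1480
step 3: x_pred=0.4425  r=3.0475  x^+=1.8535  v^+=2.5618  a^+=2.1027
step 4: x_pred=3.5066  r=-9.4666  x^+=-0.8764  v^+=-1.2178  a^+=-0.8629
step 5: x_pred=-1.6431  r=1.5231  x^+=-0.9379  v^+=-0.8878  a^+=-0.3858
step 6: x_pred=-1.4626  r=-2.8574  x^+=-2.7856  v^+=-2.5695  a^+=-1.2810
step 7: x_pred=-4.3273  r=5.4373  x^+=-1.8098  v^+=-0.4374  a^+=0.4224
step 8: x_pred=-1.9823  r=7.8223  x^+=1.6394  v^+=3.8305  a^+=2.8730

v_post = 3.8305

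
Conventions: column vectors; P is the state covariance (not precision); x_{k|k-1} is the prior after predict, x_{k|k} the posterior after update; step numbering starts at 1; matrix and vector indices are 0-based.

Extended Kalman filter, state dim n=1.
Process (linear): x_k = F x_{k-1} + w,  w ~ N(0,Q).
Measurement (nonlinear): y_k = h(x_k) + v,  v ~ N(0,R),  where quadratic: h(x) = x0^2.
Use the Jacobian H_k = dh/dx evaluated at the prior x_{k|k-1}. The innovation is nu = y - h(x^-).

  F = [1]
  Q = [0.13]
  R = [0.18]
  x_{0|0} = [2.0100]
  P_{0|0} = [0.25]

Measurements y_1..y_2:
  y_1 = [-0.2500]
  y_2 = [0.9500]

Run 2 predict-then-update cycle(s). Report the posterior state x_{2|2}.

step 1: x^-=[2.0100]  P^-=[0.3800]  H_jac=[4.0200]  S=[6.3210]  K=[0.2417]  nu=[-4.2901]  x^+=[0.9732]  P^+=[0.0108]
step 2: x^-=[0.9732]  P^-=[0.1408]  H_jac=[1.9464]  S=[0.7135]  K=[0.3842]  nu=[0.0029]  x^+=[0.9743]  P^+=[0.0355]

x_post = [0.9743]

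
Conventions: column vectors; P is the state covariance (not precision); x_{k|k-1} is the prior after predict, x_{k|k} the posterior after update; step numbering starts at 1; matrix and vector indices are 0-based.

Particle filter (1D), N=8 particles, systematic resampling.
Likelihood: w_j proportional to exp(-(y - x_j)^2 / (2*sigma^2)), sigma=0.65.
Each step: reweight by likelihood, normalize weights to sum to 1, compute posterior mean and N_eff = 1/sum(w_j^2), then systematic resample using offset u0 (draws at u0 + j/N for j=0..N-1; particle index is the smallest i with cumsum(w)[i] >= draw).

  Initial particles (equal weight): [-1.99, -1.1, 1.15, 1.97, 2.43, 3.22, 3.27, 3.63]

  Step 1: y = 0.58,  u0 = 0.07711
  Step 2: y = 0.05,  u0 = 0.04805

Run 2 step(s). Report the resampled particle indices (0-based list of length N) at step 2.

step 1: w=[0.0005, 0.0424, 0.8142, 0.1215, 0.0208, 0.0003, 0.0002, 0.0000]  mean=1.1806  Neff=1.4707  idx=[2, 2, 2, 2, 2, 2, 2, 3]
step 2: w=[0.1418, 0.1418, 0.1418, 0.1418, 0.1418, 0.1418, 0.1418, 0.0076]  mean=1.1562  Neff=7.1042  idx=[0, 1, 2, 2, 3, 4, 5, 6]

resampled_idx = [0, 1, 2, 2, 3, 4, 5, 6]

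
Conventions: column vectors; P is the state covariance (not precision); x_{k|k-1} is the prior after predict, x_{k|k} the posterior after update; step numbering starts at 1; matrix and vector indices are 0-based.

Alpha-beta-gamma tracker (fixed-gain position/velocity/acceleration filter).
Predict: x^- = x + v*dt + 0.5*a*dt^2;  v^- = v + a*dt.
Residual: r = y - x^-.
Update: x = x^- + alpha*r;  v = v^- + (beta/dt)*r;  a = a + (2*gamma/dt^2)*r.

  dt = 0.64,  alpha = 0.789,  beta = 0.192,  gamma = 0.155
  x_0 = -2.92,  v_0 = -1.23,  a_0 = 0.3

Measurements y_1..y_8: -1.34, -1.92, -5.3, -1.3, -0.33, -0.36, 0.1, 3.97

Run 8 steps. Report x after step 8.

x_post = 3.4894

step 1: x_pred=-3.6458  r=2.3058  x^+=-1.8265  v^+=-0.3463  a^+=2.0451
step 2: x_pred=-1.6293  r=-0.2907  x^+=-1.8587  v^+=0.8754  a^+=1.8251
step 3: x_pred=-0.9247  r=-4.3753  x^+=-4.3768  v^+=0.7308  a^+=-1.4864
step 4: x_pred=-4.2135  r=2.9135  x^+=-1.9147  v^+=0.6536  a^+=0.7187
step 5: x_pred=-1.3493  r=1.0193  x^+=-0.5451  v^+=1.4193  a^+=1.4901
step 6: x_pred=0.6685  r=-1.0285  x^+=-0.1430  v^+=2.0644  a^+=0.7117
step 7: x_pred=1.3240  r=-1.2240  x^+=0.3583  v^+=2.1527  a^+=-0.2147
step 8: x_pred=1.6921  r=2.2779  x^+=3.4894  v^+=2.6987  a^+=1.5094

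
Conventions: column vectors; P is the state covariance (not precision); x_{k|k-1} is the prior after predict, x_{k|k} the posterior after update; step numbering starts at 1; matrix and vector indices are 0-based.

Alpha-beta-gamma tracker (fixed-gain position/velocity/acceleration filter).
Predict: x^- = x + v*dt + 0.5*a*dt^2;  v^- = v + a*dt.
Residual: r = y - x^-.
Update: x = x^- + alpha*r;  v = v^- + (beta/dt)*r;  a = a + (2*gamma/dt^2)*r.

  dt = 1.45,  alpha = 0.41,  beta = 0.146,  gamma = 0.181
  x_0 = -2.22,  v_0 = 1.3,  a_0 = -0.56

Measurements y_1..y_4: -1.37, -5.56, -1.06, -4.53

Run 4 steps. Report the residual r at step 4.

resid = 3.5213

step 1: x_pred=-0.9237  r=-0.4463  x^+=-1.1067  v^+=0.4431  a^+=-0.6368
step 2: x_pred=-1.1337  r=-4.4263  x^+=-2.9485  v^+=-0.9260  a^+=-1.3989
step 3: x_pred=-5.7619  r=4.7019  x^+=-3.8341  v^+=-2.4811  a^+=-0.5894
step 4: x_pred=-8.0513  r=3.5213  x^+=-6.6075  v^+=-2.9811  a^+=0.0169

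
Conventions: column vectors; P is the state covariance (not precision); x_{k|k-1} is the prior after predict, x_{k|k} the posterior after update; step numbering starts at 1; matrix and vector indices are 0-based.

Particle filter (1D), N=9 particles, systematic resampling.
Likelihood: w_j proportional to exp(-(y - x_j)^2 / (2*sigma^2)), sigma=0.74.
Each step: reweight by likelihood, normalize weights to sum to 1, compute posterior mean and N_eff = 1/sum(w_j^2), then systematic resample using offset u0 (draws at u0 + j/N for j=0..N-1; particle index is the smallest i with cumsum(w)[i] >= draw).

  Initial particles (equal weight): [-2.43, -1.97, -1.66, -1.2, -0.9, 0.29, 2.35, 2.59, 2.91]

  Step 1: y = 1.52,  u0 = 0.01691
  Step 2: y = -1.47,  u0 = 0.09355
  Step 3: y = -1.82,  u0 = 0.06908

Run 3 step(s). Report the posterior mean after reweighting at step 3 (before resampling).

step 1: w=[0.0000, 0.0000, 0.0001, 0.0009, 0.0036, 0.1913, 0.4059, 0.2677, 0.1305]  mean=2.0779  Neff=3.4473  idx=[5, 5, 6, 6, 6, 6, 7, 7, 8]
step 2: w=[0.5000, 0.5000, 0.0000, 0.0000, 0.0000, 0.0000, 0.0000, 0.0000, 0.0000]  mean=0.2901  Neff=2.0002  idx=[0, 0, 0, 0, 1, 1, 1, 1, 1]
step 3: w=[0.1111, 0.1111, 0.1111, 0.1111, 0.1111, 0.1111, 0.1111, 0.1111, 0.1111]  mean=0.2900  Neff=9.0000  idx=[0, 1, 2, 3, 4, 5, 6, 7, 8]

post_mean = 0.2900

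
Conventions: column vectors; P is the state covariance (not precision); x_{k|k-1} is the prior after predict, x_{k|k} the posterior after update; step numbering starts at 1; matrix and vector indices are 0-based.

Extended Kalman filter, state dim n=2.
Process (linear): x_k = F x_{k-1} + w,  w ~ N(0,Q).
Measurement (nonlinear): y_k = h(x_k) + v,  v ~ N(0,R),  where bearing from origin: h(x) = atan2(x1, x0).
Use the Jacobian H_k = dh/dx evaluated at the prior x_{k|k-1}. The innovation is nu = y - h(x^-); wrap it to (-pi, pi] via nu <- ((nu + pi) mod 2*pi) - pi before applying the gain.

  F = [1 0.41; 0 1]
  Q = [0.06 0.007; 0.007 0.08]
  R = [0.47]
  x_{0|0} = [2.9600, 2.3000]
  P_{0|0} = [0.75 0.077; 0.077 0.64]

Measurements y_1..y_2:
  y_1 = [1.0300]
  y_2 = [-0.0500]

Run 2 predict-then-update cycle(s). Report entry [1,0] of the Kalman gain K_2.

K[1,0] = 0.1573

step 1: x^-=[3.9030, 2.3000]  P^-=[0.9807 0.3464; 0.3464 0.7200]  H_jac=[-0.1121 0.1902]  S=[0.4936]  K=[-0.0892; 0.1988]  nu=[0.4975]  x^+=[3.8586, 2.3989]  P^+=[0.9768 0.3552; 0.3552 0.7005]
step 2: x^-=[4.8422, 2.3989]  P^-=[1.4458 0.6494; 0.6494 0.7805]  H_jac=[-0.0822 0.1658]  S=[0.4835]  K=[-0.0229; 0.1573]  nu=[-0.5100]  x^+=[4.8539, 2.3186]  P^+=[1.4455 0.6511; 0.6511 0.7685]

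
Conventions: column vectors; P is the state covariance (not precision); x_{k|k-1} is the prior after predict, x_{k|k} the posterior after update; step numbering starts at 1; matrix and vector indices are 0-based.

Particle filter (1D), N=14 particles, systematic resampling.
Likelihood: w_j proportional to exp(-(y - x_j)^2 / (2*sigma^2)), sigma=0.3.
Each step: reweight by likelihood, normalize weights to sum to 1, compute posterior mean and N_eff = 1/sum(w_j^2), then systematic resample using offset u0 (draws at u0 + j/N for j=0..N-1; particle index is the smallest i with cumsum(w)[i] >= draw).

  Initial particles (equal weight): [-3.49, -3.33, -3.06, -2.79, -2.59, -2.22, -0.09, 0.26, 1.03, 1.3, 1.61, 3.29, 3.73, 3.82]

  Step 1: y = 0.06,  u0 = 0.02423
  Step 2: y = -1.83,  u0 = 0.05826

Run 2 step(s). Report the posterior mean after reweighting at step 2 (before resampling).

step 1: w=[0.0000, 0.0000, 0.0000, 0.0000, 0.0000, 0.0000, 0.5226, 0.4741, 0.0032, 0.0001, 0.0000, 0.0000, 0.0000, 0.0000]  mean=0.0797  Neff=2.0085  idx=[6, 6, 6, 6, 6, 6, 6, 7, 7, 7, 7, 7, 7, 7]
step 2: w=[0.1428, 0.1428, 0.1428, 0.1428, 0.1428, 0.1428, 0.1428, 0.0001, 0.0001, 0.0001, 0.0001, 0.0001, 0.0001, 0.0001]  mean=-0.0898  Neff=7.0082  idx=[0, 0, 1, 1, 2, 2, 3, 3, 4, 4, 5, 5, 6, 6]

post_mean = -0.0898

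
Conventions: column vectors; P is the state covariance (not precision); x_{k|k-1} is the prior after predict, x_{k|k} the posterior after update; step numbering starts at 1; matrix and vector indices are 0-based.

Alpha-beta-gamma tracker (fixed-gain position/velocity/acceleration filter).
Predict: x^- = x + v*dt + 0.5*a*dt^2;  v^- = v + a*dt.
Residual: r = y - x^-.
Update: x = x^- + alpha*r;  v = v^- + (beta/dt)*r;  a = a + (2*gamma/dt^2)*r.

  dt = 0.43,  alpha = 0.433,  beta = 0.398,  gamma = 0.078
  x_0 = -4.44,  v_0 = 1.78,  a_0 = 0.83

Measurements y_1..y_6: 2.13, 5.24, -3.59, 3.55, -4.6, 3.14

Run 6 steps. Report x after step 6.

step 1: x_pred=-3.5979  r=5.7279  x^+=-1.1177  v^+=7.4385  a^+=5.6626
step 2: x_pred=2.6044  r=2.6356  x^+=3.7456  v^+=12.3129  a^+=7.8863
step 3: x_pred=9.7692  r=-13.3592  x^+=3.9847  v^+=3.3390  a^+=-3.3849
step 4: x_pred=5.1075  r=-1.5575  x^+=4.4331  v^+=0.4419  a^+=-4.6990
step 5: x_pred=4.1887  r=-8.7887  x^+=0.3832  v^+=-9.7133  a^+=-12.1140
step 6: x_pred=-4.9135  r=8.0535  x^+=-1.4263  v^+=-7.4682  a^+=-5.3192

x_post = -1.4263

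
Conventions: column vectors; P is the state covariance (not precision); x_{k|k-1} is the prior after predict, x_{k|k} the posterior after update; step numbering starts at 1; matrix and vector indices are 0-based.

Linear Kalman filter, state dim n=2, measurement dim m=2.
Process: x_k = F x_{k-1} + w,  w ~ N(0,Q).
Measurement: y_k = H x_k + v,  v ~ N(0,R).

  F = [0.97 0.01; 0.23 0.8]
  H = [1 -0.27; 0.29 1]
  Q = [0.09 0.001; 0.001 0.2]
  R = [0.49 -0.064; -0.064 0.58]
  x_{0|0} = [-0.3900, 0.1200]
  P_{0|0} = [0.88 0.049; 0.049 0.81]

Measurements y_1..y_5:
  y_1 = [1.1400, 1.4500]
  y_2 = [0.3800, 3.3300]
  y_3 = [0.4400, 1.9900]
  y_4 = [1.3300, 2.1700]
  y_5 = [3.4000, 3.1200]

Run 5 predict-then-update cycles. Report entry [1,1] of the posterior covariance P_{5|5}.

P_post[1,1] = 0.2138

step 1: x^-=[-0.3771, 0.0063]  P^-=[0.9190 0.2419; 0.2419 0.7830]  S=[1.3355 0.2141; 0.2141 1.5806]  K=[0.6007 0.2403; -0.0651 0.5486]  nu=[1.5188, 1.5531]  x^+=[0.9085, 0.7594]  P^+=[0.2840 0.0186; 0.0186 0.3170]
step 2: x^-=[0.8888, 0.8165]  P^-=[0.3576 0.0814; 0.0814 0.4247]  S=[0.8346 0.0000; 0.0000 1.0820]  K=[0.4021 0.1710; -0.0399 0.4143]  nu=[-0.2884, 2.2557]  x^+=[1.1587, 1.7627]  P^+=[0.1910 0.0181; 0.0181 0.2376]
step 3: x^-=[1.1415, 1.6766]  P^-=[0.2701 0.0596; 0.0596 0.3688]  S=[0.7548 -0.0304; -0.0304 1.0061]  K=[0.3424 0.1474; -0.0376 0.3826]  nu=[-0.2489, -0.0177]  x^+=[1.0537, 1.6792]  P^+=[0.1628 0.0164; 0.0164 0.2196]
step 4: x^-=[1.0389, 1.5857]  P^-=[0.2435 0.0518; 0.0518 0.3552]  S=[0.7314 -0.0415; -0.0415 0.9857]  K=[0.3216 0.1377; -0.0390 0.3739]  nu=[0.7192, 0.2830]  x^+=[1.3092, 1.6635]  P^+=[0.1528 0.0150; 0.0150 0.2150]
step 5: x^-=[1.2866, 1.6319]  P^-=[0.2341 0.0485; 0.0485 0.3512]  S=[0.7235 -0.0463; -0.0463 0.9790]  K=[0.3140 0.1337; -0.0403 0.3712]  nu=[2.5541, 1.1150]  x^+=[2.2376, 1.9428]  P^+=[0.1491 0.0142; 0.0142 0.2138]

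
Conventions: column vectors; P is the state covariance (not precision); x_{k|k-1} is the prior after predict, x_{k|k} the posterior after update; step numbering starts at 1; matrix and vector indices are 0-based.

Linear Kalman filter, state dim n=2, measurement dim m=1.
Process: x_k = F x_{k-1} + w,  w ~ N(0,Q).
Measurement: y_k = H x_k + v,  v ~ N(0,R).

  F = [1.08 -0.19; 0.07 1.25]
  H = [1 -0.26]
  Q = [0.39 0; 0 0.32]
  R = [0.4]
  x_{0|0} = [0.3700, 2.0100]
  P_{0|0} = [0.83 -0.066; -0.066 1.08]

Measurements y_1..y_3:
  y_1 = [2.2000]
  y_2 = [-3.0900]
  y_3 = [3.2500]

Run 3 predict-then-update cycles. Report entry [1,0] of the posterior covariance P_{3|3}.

step 1: x^-=[0.0177, 2.5384]  P^-=[1.4242 -0.2820; -0.2820 2.0000]  S=[2.1060]  K=[0.7111; -0.3808]  nu=[2.8423]  x^+=[2.0387, 1.4560]  P^+=[0.3594 0.2883; 0.2883 1.6946]
step 2: x^-=[1.9252, 1.9628]  P^-=[0.7520 0.0100; 0.0100 3.0201]  S=[1.3510]  K=[0.5547; -0.5738]  nu=[-4.5049]  x^+=[-0.5738, 4.5476]  P^+=[0.3363 0.4401; 0.4401 2.5753]
step 3: x^-=[-1.4838, 5.6443]  P^-=[0.6946 0.0020; 0.0020 4.4225]  S=[1.3925]  K=[0.4984; -0.8243]  nu=[6.2013]  x^+=[1.6073, 0.5328]  P^+=[0.3487 0.5742; 0.5742 3.4764]

P_post[1,0] = 0.5742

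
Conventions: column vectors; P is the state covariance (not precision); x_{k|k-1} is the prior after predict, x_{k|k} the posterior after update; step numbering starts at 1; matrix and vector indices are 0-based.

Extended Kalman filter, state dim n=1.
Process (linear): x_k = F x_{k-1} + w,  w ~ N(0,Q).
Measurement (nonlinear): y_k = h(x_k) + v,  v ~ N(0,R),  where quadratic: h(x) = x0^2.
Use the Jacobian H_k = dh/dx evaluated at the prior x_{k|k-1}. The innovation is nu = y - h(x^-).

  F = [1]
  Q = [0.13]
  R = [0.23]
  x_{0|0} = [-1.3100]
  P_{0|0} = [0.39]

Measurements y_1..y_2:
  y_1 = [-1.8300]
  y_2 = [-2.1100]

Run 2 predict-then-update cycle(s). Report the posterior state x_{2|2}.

x_post = [0.0751]

step 1: x^-=[-1.3100]  P^-=[0.5200]  H_jac=[-2.6200]  S=[3.7995]  K=[-0.3586]  nu=[-3.5461]  x^+=[-0.0385]  P^+=[0.0315]
step 2: x^-=[-0.0385]  P^-=[0.1615]  H_jac=[-0.0769]  S=[0.2310]  K=[-0.0538]  nu=[-2.1115]  x^+=[0.0751]  P^+=[0.1608]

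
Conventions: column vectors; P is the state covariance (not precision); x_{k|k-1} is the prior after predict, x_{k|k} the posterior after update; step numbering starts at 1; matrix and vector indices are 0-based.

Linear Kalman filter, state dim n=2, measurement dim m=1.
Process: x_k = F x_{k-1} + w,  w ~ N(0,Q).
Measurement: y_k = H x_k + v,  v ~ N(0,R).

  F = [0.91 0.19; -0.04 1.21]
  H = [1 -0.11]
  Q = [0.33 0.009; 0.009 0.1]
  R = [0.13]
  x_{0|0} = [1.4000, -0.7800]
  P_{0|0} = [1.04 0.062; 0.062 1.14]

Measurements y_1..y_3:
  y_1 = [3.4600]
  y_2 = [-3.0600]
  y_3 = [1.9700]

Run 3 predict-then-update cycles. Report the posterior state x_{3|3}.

x_post = [0.9071, -1.5443]

step 1: x^-=[1.1258, -0.9998]  P^-=[1.2538 0.3010; 0.3010 1.7647]  S=[1.3389]  K=[0.9117; 0.0798]  nu=[2.2242]  x^+=[3.1536, -0.8222]  P^+=[0.1409 0.2036; 0.2036 1.7562]
step 2: x^-=[2.7136, -1.1210]  P^-=[0.5805 0.6302; 0.6302 2.6518]  S=[0.6039]  K=[0.8464; 0.5605]  nu=[-5.8969]  x^+=[-2.2775, -4.4265]  P^+=[0.1478 0.3437; 0.3437 2.4620]
step 3: x^-=[-2.9136, -5.2649]  P^-=[0.6602 0.9455; 0.9455 3.6716]  S=[0.6266]  K=[0.8876; 0.8644]  nu=[4.3045]  x^+=[0.9071, -1.5443]  P^+=[0.1665 0.4647; 0.4647 3.2035]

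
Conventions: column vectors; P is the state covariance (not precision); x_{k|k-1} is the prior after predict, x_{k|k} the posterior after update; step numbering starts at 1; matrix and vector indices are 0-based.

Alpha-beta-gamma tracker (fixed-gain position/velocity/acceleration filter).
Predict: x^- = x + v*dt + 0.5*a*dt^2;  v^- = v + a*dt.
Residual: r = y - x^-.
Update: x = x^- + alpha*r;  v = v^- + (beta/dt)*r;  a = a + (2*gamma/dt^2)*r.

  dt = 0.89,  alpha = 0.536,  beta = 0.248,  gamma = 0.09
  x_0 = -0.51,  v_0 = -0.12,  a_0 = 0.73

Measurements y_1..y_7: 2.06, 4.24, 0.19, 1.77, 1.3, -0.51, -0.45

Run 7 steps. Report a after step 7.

step 1: x_pred=-0.3277  r=2.3877  x^+=0.9521  v^+=1.1950  a^+=1.2726
step 2: x_pred=2.5197  r=1.7203  x^+=3.4418  v^+=2.8070  a^+=1.6635
step 3: x_pred=6.5988  r=-6.4088  x^+=3.1637  v^+=2.5017  a^+=0.2071
step 4: x_pred=5.4722  r=-3.7022  x^+=3.4878  v^+=1.6544  a^+=-0.6342
step 5: x_pred=4.7091  r=-3.4091  x^+=2.8818  v^+=0.1400  a^+=-1.4089
step 6: x_pred=2.4485  r=-2.9585  x^+=0.8627  v^+=-1.9382  a^+=-2.0812
step 7: x_pred=-1.6865  r=1.2365  x^+=-1.0238  v^+=-3.4459  a^+=-1.8002

a_post = -1.8002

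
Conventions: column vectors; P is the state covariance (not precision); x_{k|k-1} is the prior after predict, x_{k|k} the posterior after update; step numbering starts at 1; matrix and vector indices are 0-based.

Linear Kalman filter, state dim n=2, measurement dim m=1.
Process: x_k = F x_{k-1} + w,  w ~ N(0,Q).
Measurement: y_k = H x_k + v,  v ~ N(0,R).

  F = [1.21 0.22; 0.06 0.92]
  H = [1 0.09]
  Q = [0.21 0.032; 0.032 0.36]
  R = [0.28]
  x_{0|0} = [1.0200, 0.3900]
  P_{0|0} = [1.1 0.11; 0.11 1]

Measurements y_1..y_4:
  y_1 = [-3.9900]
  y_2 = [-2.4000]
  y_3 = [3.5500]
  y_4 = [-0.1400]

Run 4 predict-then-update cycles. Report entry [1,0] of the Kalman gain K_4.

step 1: x^-=[1.3200, 0.4200]  P^-=[1.9275 0.4382; 0.4382 1.2225]  S=[2.2962]  K=[0.8566; 0.2387]  nu=[-5.3478]  x^+=[-3.2608, -0.8567]  P^+=[0.2427 -0.0314; -0.0314 1.0916]
step 2: x^-=[-4.1340, -0.9838]  P^-=[0.6014 0.2352; 0.2352 1.2814]  S=[0.9341]  K=[0.6665; 0.3752]  nu=[1.8226]  x^+=[-2.9193, -0.2999]  P^+=[0.1865 0.0016; 0.0016 1.1498]
step 3: x^-=[-3.5984, -0.4511]  P^-=[0.5395 0.2800; 0.2800 1.3341]  S=[0.8807]  K=[0.6412; 0.4543]  nu=[7.1890]  x^+=[1.0111, 2.8149]  P^+=[0.1774 0.0235; 0.0235 1.1523]
step 4: x^-=[1.8428, 2.6503]  P^-=[0.5380 0.3046; 0.3046 1.3385]  S=[0.8837]  K=[0.6399; 0.4810]  nu=[-2.2213]  x^+=[0.4214, 1.5820]  P^+=[0.1762 0.0326; 0.0326 1.1341]

K[1,0] = 0.4810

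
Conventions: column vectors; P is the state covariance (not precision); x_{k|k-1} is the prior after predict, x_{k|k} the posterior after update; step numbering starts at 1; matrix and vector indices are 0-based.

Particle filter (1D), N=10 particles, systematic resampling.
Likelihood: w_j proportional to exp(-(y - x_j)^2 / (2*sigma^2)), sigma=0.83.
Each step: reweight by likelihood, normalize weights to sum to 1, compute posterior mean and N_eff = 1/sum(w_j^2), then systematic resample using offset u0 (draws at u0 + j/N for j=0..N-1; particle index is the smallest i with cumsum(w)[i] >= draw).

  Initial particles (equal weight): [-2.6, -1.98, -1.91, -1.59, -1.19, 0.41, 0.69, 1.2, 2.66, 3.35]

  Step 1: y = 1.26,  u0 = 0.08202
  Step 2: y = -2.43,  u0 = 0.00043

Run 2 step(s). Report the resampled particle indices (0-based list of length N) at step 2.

resampled_idx = [0, 0, 0, 0, 1, 1, 1, 2, 3, 4]

step 1: w=[0.0000, 0.0002, 0.0003, 0.0010, 0.0048, 0.2209, 0.2949, 0.3723, 0.0900, 0.0157]  mean=1.0245  Neff=3.5371  idx=[5, 5, 6, 6, 6, 7, 7, 7, 7, 8]
step 2: w=[0.3343, 0.3343, 0.0996, 0.0996, 0.0996, 0.0082, 0.0082, 0.0082, 0.0082, 0.0000]  mean=0.5195  Neff=3.9448  idx=[0, 0, 0, 0, 1, 1, 1, 2, 3, 4]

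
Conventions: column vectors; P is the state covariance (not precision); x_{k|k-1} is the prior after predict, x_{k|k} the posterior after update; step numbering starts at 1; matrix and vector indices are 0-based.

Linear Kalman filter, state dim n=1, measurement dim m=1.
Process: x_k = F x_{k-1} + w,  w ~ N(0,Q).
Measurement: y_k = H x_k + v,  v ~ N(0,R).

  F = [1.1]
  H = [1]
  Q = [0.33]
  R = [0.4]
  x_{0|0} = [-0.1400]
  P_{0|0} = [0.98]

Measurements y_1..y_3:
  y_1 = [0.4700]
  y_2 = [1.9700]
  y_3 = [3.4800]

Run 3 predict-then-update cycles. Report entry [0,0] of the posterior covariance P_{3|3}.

P_post[0,0] = 0.2462

step 1: x^-=[-0.1540]  P^-=[1.5158]  S=[1.9158]  K=[0.7912]  nu=[0.6240]  x^+=[0.3397]  P^+=[0.3165]
step 2: x^-=[0.3737]  P^-=[0.7129]  S=[1.1129]  K=[0.6406]  nu=[1.5963]  x^+=[1.3963]  P^+=[0.2562]
step 3: x^-=[1.5359]  P^-=[0.6400]  S=[1.0400]  K=[0.6154]  nu=[1.9441]  x^+=[2.7323]  P^+=[0.2462]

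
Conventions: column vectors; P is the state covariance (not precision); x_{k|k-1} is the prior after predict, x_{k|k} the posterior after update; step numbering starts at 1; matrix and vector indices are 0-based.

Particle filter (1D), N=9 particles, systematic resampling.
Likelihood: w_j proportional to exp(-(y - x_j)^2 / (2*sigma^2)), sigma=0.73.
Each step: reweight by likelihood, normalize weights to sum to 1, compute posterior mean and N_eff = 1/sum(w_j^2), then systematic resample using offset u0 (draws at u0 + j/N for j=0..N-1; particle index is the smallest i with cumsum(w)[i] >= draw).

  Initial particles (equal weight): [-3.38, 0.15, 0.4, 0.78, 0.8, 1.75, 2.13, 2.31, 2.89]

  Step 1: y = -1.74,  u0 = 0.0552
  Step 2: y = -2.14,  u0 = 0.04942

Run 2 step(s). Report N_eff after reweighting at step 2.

N_eff = 5.2042

step 1: w=[0.5994, 0.2619, 0.1018, 0.0193, 0.0176, 0.0001, 0.0000, 0.0000, 0.0000]  mean=-1.9167  Neff=2.2785  idx=[0, 0, 0, 0, 0, 1, 1, 1, 2]
step 2: w=[0.1960, 0.1960, 0.1960, 0.1960, 0.1960, 0.0061, 0.0061, 0.0061, 0.0019]  mean=-3.3085  Neff=5.2042  idx=[0, 0, 1, 1, 2, 3, 3, 4, 4]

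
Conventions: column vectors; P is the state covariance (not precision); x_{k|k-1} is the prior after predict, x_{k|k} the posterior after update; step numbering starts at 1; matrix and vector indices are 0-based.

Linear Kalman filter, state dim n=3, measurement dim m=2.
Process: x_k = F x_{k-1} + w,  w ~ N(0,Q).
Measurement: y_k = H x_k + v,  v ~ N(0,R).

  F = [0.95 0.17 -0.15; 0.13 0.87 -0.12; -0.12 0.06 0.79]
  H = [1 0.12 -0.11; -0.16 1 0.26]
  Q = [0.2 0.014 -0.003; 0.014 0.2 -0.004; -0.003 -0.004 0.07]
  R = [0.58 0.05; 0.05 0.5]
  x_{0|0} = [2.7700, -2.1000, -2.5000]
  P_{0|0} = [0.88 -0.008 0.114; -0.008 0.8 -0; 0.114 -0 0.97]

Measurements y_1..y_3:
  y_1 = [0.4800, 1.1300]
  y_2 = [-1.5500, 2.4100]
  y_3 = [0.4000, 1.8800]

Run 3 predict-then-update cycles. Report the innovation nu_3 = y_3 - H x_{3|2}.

innov = [0.0756, 0.8788]

step 1: x^-=[2.6495, -1.1669, -2.4334]  P^-=[1.0041 0.2365 -0.1228; 0.2365 0.8290 -0.0538; -0.1228 -0.0538 0.6694]  S=[1.6893 0.1717; 0.1717 1.3065]  K=[0.6241 -0.0485; 0.1438 0.5759; -0.1328 0.1245]  nu=[-2.2971, 3.3535]  x^+=[1.0534, 0.4342, -1.7108]  P^+=[0.3534 0.0608 0.0106; 0.0608 0.3322 -0.1052; 0.0106 -0.1052 0.6251]
step 2: x^-=[1.3311, 0.7199, -1.4519]  P^-=[0.5646 0.1841 -0.1168; 0.1841 0.5018 -0.1276; -0.1168 -0.1276 0.4535]  S=[1.2306 0.1651; 0.1651 0.9314]  K=[0.4897 -0.0188; 0.1502 0.4449; -0.1528 0.0368]  nu=[-3.1272, 2.2805]  x^+=[-0.2432, 1.2648, -0.8902]  P^+=[0.2722 0.0658 -0.0275; 0.0658 0.2676 -0.1043; -0.0275 -0.1043 0.4254]
step 3: x^-=[0.1175, 1.1756, -0.5982]  P^-=[0.4974 0.1701 -0.1135; 0.1701 0.4508 -0.1151; -0.1135 -0.1151 0.3348]  S=[1.1567 0.1593; 0.1593 0.8813]  K=[0.4603 -0.0140; 0.1469 0.4201; -0.1439 0.0148]  nu=[0.0756, 0.8788]  x^+=[0.1400, 1.5559, -0.5961]  P^+=[0.2541 0.0666 -0.0381; 0.0666 0.2506 -0.0868; -0.0381 -0.0868 0.3113]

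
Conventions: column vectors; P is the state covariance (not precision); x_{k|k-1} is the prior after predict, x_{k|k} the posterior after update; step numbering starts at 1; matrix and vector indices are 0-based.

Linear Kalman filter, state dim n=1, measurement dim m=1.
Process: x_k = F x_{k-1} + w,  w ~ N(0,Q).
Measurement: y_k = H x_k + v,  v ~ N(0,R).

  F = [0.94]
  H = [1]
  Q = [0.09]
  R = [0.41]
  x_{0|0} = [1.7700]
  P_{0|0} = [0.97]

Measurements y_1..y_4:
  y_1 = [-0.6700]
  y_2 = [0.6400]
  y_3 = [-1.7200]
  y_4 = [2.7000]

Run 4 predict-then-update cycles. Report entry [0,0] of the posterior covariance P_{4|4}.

P_post[0,0] = 0.1469

step 1: x^-=[1.6638]  P^-=[0.9471]  S=[1.3571]  K=[0.6979]  nu=[-2.3338]  x^+=[0.0351]  P^+=[0.2861]
step 2: x^-=[0.0330]  P^-=[0.3428]  S=[0.7528]  K=[0.4554]  nu=[0.6070]  x^+=[0.3094]  P^+=[0.1867]
step 3: x^-=[0.2908]  P^-=[0.2550]  S=[0.6650]  K=[0.3834]  nu=[-2.0108]  x^+=[-0.4802]  P^+=[0.1572]
step 4: x^-=[-0.4514]  P^-=[0.2289]  S=[0.6389]  K=[0.3583]  nu=[3.1514]  x^+=[0.6777]  P^+=[0.1469]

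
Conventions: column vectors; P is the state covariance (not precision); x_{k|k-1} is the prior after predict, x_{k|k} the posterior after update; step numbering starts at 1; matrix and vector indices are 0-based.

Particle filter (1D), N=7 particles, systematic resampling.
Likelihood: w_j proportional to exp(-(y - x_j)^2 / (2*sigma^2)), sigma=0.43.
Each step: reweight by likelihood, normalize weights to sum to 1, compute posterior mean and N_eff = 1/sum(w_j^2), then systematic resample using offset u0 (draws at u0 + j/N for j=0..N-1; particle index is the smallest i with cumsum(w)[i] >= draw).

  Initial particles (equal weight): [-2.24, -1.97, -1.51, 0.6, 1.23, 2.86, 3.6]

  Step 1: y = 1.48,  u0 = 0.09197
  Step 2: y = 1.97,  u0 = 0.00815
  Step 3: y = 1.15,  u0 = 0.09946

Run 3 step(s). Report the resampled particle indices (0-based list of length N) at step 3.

resampled_idx = [0, 1, 2, 3, 4, 5, 6]

step 1: w=[0.0000, 0.0000, 0.0000, 0.1265, 0.8675, 0.0060, 0.0000]  mean=1.1600  Neff=1.3011  idx=[3, 4, 4, 4, 4, 4, 4]
step 2: w=[0.0046, 0.1659, 0.1659, 0.1659, 0.1659, 0.1659, 0.1659]  mean=1.2271  Neff=6.0543  idx=[1, 1, 2, 3, 4, 5, 6]
step 3: w=[0.1429, 0.1429, 0.1429, 0.1429, 0.1429, 0.1429, 0.1429]  mean=1.2300  Neff=7.0000  idx=[0, 1, 2, 3, 4, 5, 6]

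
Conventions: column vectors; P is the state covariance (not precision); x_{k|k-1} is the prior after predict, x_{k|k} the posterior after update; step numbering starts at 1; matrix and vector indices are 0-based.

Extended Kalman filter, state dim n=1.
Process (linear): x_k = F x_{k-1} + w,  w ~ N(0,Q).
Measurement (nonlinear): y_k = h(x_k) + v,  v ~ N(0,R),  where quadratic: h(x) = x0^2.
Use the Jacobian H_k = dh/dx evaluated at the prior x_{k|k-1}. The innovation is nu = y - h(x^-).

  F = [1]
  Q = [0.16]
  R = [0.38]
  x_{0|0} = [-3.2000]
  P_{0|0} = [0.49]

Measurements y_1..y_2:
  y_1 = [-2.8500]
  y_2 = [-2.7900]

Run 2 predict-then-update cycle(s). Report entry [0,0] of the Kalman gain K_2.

K[0,0] = -0.3016

step 1: x^-=[-3.2000]  P^-=[0.6500]  H_jac=[-6.4000]  S=[27.0040]  K=[-0.1541]  nu=[-13.0900]  x^+=[-1.1835]  P^+=[0.0091]
step 2: x^-=[-1.1835]  P^-=[0.1691]  H_jac=[-2.3669]  S=[1.3276]  K=[-0.3016]  nu=[-4.1906]  x^+=[0.0803]  P^+=[0.0484]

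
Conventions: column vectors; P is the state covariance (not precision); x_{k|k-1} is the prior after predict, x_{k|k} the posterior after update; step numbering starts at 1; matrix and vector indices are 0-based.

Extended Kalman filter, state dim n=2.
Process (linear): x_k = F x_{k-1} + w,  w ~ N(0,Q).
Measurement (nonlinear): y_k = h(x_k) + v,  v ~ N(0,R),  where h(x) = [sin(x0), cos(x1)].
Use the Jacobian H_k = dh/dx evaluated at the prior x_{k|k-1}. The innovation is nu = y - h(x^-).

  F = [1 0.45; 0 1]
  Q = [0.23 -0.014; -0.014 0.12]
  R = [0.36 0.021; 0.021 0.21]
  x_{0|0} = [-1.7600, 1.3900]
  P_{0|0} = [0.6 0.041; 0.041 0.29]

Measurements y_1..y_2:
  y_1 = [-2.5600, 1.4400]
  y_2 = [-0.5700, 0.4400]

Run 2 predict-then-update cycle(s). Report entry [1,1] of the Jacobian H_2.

H_jac[1,1] = -0.4275

step 1: x^-=[-1.1345, 1.3900]  P^-=[0.9256 0.1575; 0.1575 0.4100]  H_jac=[0.4226 0.0000; 0.0000 -0.9837]  S=[0.5253 -0.0445; -0.0445 0.6067]  K=[0.7275 -0.2020; 0.0709 -0.6595]  nu=[-1.6537, 1.2602]  x^+=[-2.5922, 0.4417]  P^+=[0.6097 0.0276; 0.0276 0.1393]
step 2: x^-=[-2.3934, 0.4417]  P^-=[0.8928 0.0763; 0.0763 0.2593]  H_jac=[-0.7329 0.0000; 0.0000 -0.4275]  S=[0.8396 0.0449; 0.0449 0.2574]  K=[-0.7799 0.0094; -0.0440 -0.4230]  nu=[0.1103, -0.4640]  x^+=[-2.4838, 0.6331]  P^+=[0.3828 0.0337; 0.0337 0.2099]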